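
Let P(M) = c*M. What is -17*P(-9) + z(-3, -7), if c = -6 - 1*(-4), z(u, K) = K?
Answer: -313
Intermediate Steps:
c = -2 (c = -6 + 4 = -2)
P(M) = -2*M
-17*P(-9) + z(-3, -7) = -(-34)*(-9) - 7 = -17*18 - 7 = -306 - 7 = -313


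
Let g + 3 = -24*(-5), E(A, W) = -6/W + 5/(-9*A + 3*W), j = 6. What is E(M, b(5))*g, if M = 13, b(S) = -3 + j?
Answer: -2873/12 ≈ -239.42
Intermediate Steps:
b(S) = 3 (b(S) = -3 + 6 = 3)
g = 117 (g = -3 - 24*(-5) = -3 + 120 = 117)
E(M, b(5))*g = ((1/3)*(-54*13 + 13*3)/(3*(-1*3 + 3*13)))*117 = ((1/3)*(1/3)*(-702 + 39)/(-3 + 39))*117 = ((1/3)*(1/3)*(-663)/36)*117 = ((1/3)*(1/3)*(1/36)*(-663))*117 = -221/108*117 = -2873/12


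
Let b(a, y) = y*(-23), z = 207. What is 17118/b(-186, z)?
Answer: -1902/529 ≈ -3.5955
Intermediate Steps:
b(a, y) = -23*y
17118/b(-186, z) = 17118/((-23*207)) = 17118/(-4761) = 17118*(-1/4761) = -1902/529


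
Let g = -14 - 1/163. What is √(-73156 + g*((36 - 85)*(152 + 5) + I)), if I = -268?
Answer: √1018837205/163 ≈ 195.82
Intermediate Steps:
g = -2283/163 (g = -14 - 1*1/163 = -14 - 1/163 = -2283/163 ≈ -14.006)
√(-73156 + g*((36 - 85)*(152 + 5) + I)) = √(-73156 - 2283*((36 - 85)*(152 + 5) - 268)/163) = √(-73156 - 2283*(-49*157 - 268)/163) = √(-73156 - 2283*(-7693 - 268)/163) = √(-73156 - 2283/163*(-7961)) = √(-73156 + 18174963/163) = √(6250535/163) = √1018837205/163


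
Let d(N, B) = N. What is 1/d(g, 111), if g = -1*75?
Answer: -1/75 ≈ -0.013333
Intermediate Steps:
g = -75
1/d(g, 111) = 1/(-75) = -1/75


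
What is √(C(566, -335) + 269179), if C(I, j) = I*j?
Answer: 3*√8841 ≈ 282.08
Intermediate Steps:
√(C(566, -335) + 269179) = √(566*(-335) + 269179) = √(-189610 + 269179) = √79569 = 3*√8841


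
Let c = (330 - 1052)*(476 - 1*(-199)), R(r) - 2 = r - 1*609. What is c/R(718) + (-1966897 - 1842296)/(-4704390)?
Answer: -254695738453/58020810 ≈ -4389.7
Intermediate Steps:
R(r) = -607 + r (R(r) = 2 + (r - 1*609) = 2 + (r - 609) = 2 + (-609 + r) = -607 + r)
c = -487350 (c = -722*(476 + 199) = -722*675 = -487350)
c/R(718) + (-1966897 - 1842296)/(-4704390) = -487350/(-607 + 718) + (-1966897 - 1842296)/(-4704390) = -487350/111 - 3809193*(-1/4704390) = -487350*1/111 + 1269731/1568130 = -162450/37 + 1269731/1568130 = -254695738453/58020810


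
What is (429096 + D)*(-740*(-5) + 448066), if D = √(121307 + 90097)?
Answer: 193850983536 + 903532*√52851 ≈ 1.9406e+11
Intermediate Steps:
D = 2*√52851 (D = √211404 = 2*√52851 ≈ 459.79)
(429096 + D)*(-740*(-5) + 448066) = (429096 + 2*√52851)*(-740*(-5) + 448066) = (429096 + 2*√52851)*(3700 + 448066) = (429096 + 2*√52851)*451766 = 193850983536 + 903532*√52851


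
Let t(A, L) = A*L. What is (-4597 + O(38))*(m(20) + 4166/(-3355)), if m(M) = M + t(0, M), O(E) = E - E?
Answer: -289307598/3355 ≈ -86232.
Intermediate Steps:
O(E) = 0
m(M) = M (m(M) = M + 0*M = M + 0 = M)
(-4597 + O(38))*(m(20) + 4166/(-3355)) = (-4597 + 0)*(20 + 4166/(-3355)) = -4597*(20 + 4166*(-1/3355)) = -4597*(20 - 4166/3355) = -4597*62934/3355 = -289307598/3355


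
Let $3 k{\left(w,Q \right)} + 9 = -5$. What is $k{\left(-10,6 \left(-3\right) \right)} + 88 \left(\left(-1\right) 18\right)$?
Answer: $- \frac{4766}{3} \approx -1588.7$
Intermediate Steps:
$k{\left(w,Q \right)} = - \frac{14}{3}$ ($k{\left(w,Q \right)} = -3 + \frac{1}{3} \left(-5\right) = -3 - \frac{5}{3} = - \frac{14}{3}$)
$k{\left(-10,6 \left(-3\right) \right)} + 88 \left(\left(-1\right) 18\right) = - \frac{14}{3} + 88 \left(\left(-1\right) 18\right) = - \frac{14}{3} + 88 \left(-18\right) = - \frac{14}{3} - 1584 = - \frac{4766}{3}$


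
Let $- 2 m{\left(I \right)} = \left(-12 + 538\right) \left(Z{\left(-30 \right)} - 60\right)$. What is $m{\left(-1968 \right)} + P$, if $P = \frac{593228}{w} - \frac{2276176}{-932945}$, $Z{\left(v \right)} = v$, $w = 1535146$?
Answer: $\frac{16952191155909028}{716103392485} \approx 23673.0$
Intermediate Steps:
$m{\left(I \right)} = 23670$ ($m{\left(I \right)} = - \frac{\left(-12 + 538\right) \left(-30 - 60\right)}{2} = - \frac{526 \left(-90\right)}{2} = \left(- \frac{1}{2}\right) \left(-47340\right) = 23670$)
$P = \frac{2023855789078}{716103392485}$ ($P = \frac{593228}{1535146} - \frac{2276176}{-932945} = 593228 \cdot \frac{1}{1535146} - - \frac{2276176}{932945} = \frac{296614}{767573} + \frac{2276176}{932945} = \frac{2023855789078}{716103392485} \approx 2.8262$)
$m{\left(-1968 \right)} + P = 23670 + \frac{2023855789078}{716103392485} = \frac{16952191155909028}{716103392485}$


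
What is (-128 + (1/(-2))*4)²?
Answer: 16900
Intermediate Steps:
(-128 + (1/(-2))*4)² = (-128 - ½*1*4)² = (-128 - ½*4)² = (-128 - 2)² = (-130)² = 16900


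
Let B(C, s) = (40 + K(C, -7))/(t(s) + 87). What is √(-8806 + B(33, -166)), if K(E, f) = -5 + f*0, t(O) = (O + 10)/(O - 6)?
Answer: I*√2853015/18 ≈ 93.838*I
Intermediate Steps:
t(O) = (10 + O)/(-6 + O)
K(E, f) = -5 (K(E, f) = -5 + 0 = -5)
B(C, s) = 35/(87 + (10 + s)/(-6 + s)) (B(C, s) = (40 - 5)/((10 + s)/(-6 + s) + 87) = 35/(87 + (10 + s)/(-6 + s)))
√(-8806 + B(33, -166)) = √(-8806 + 35*(-6 - 166)/(8*(-64 + 11*(-166)))) = √(-8806 + (35/8)*(-172)/(-64 - 1826)) = √(-8806 + (35/8)*(-172)/(-1890)) = √(-8806 + (35/8)*(-1/1890)*(-172)) = √(-8806 + 43/108) = √(-951005/108) = I*√2853015/18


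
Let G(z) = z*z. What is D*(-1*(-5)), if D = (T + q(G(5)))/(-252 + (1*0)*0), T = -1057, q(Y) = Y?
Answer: 430/21 ≈ 20.476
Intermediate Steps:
G(z) = z**2
D = 86/21 (D = (-1057 + 5**2)/(-252 + (1*0)*0) = (-1057 + 25)/(-252 + 0*0) = -1032/(-252 + 0) = -1032/(-252) = -1032*(-1/252) = 86/21 ≈ 4.0952)
D*(-1*(-5)) = 86*(-1*(-5))/21 = (86/21)*5 = 430/21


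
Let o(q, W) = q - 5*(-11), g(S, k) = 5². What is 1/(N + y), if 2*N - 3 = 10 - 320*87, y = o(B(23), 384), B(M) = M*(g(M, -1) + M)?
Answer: -2/25509 ≈ -7.8404e-5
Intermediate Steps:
g(S, k) = 25
B(M) = M*(25 + M)
o(q, W) = 55 + q (o(q, W) = q + 55 = 55 + q)
y = 1159 (y = 55 + 23*(25 + 23) = 55 + 23*48 = 55 + 1104 = 1159)
N = -27827/2 (N = 3/2 + (10 - 320*87)/2 = 3/2 + (10 - 27840)/2 = 3/2 + (½)*(-27830) = 3/2 - 13915 = -27827/2 ≈ -13914.)
1/(N + y) = 1/(-27827/2 + 1159) = 1/(-25509/2) = -2/25509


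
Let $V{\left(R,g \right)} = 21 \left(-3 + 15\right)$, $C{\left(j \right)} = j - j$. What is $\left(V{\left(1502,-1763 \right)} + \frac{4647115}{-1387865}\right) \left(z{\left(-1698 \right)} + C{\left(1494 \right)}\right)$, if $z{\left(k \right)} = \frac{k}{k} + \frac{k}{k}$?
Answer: $\frac{138037946}{277573} \approx 497.3$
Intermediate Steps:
$z{\left(k \right)} = 2$ ($z{\left(k \right)} = 1 + 1 = 2$)
$C{\left(j \right)} = 0$
$V{\left(R,g \right)} = 252$ ($V{\left(R,g \right)} = 21 \cdot 12 = 252$)
$\left(V{\left(1502,-1763 \right)} + \frac{4647115}{-1387865}\right) \left(z{\left(-1698 \right)} + C{\left(1494 \right)}\right) = \left(252 + \frac{4647115}{-1387865}\right) \left(2 + 0\right) = \left(252 + 4647115 \left(- \frac{1}{1387865}\right)\right) 2 = \left(252 - \frac{929423}{277573}\right) 2 = \frac{69018973}{277573} \cdot 2 = \frac{138037946}{277573}$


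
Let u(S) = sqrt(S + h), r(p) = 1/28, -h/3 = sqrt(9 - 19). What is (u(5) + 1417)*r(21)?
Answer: 1417/28 + sqrt(5 - 3*I*sqrt(10))/28 ≈ 50.707 - 0.060418*I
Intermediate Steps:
h = -3*I*sqrt(10) (h = -3*sqrt(9 - 19) = -3*I*sqrt(10) ≈ -9.4868*I)
r(p) = 1/28
u(S) = sqrt(S - 3*I*sqrt(10))
(u(5) + 1417)*r(21) = (sqrt(5 - 3*I*sqrt(10)) + 1417)*(1/28) = (1417 + sqrt(5 - 3*I*sqrt(10)))*(1/28) = 1417/28 + sqrt(5 - 3*I*sqrt(10))/28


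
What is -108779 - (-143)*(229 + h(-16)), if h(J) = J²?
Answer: -39424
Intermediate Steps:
-108779 - (-143)*(229 + h(-16)) = -108779 - (-143)*(229 + (-16)²) = -108779 - (-143)*(229 + 256) = -108779 - (-143)*485 = -108779 - 1*(-69355) = -108779 + 69355 = -39424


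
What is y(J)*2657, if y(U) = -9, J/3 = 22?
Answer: -23913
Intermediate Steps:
J = 66 (J = 3*22 = 66)
y(J)*2657 = -9*2657 = -23913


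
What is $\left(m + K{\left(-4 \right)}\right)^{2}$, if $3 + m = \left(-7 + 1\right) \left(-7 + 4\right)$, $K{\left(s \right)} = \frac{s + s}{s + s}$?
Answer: $256$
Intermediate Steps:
$K{\left(s \right)} = 1$ ($K{\left(s \right)} = \frac{2 s}{2 s} = 2 s \frac{1}{2 s} = 1$)
$m = 15$ ($m = -3 + \left(-7 + 1\right) \left(-7 + 4\right) = -3 - -18 = -3 + 18 = 15$)
$\left(m + K{\left(-4 \right)}\right)^{2} = \left(15 + 1\right)^{2} = 16^{2} = 256$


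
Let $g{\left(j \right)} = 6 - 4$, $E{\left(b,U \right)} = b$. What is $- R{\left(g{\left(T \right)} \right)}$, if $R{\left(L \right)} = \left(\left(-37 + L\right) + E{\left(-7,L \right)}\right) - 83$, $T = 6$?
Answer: $125$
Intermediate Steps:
$g{\left(j \right)} = 2$
$R{\left(L \right)} = -127 + L$ ($R{\left(L \right)} = \left(\left(-37 + L\right) - 7\right) - 83 = \left(-44 + L\right) - 83 = -127 + L$)
$- R{\left(g{\left(T \right)} \right)} = - (-127 + 2) = \left(-1\right) \left(-125\right) = 125$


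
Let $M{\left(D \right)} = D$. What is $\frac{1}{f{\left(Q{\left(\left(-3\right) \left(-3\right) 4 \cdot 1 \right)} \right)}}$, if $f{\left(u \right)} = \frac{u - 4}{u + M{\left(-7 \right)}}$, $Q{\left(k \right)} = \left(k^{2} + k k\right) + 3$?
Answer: $\frac{2588}{2591} \approx 0.99884$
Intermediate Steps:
$Q{\left(k \right)} = 3 + 2 k^{2}$ ($Q{\left(k \right)} = \left(k^{2} + k^{2}\right) + 3 = 2 k^{2} + 3 = 3 + 2 k^{2}$)
$f{\left(u \right)} = \frac{-4 + u}{-7 + u}$ ($f{\left(u \right)} = \frac{u - 4}{u - 7} = \frac{-4 + u}{-7 + u}$)
$\frac{1}{f{\left(Q{\left(\left(-3\right) \left(-3\right) 4 \cdot 1 \right)} \right)}} = \frac{1}{\frac{1}{-7 + \left(3 + 2 \left(\left(-3\right) \left(-3\right) 4 \cdot 1\right)^{2}\right)} \left(-4 + \left(3 + 2 \left(\left(-3\right) \left(-3\right) 4 \cdot 1\right)^{2}\right)\right)} = \frac{1}{\frac{1}{-7 + \left(3 + 2 \left(9 \cdot 4\right)^{2}\right)} \left(-4 + \left(3 + 2 \left(9 \cdot 4\right)^{2}\right)\right)} = \frac{1}{\frac{1}{-7 + \left(3 + 2 \cdot 36^{2}\right)} \left(-4 + \left(3 + 2 \cdot 36^{2}\right)\right)} = \frac{1}{\frac{1}{-7 + \left(3 + 2 \cdot 1296\right)} \left(-4 + \left(3 + 2 \cdot 1296\right)\right)} = \frac{1}{\frac{1}{-7 + \left(3 + 2592\right)} \left(-4 + \left(3 + 2592\right)\right)} = \frac{1}{\frac{1}{-7 + 2595} \left(-4 + 2595\right)} = \frac{1}{\frac{1}{2588} \cdot 2591} = \frac{1}{\frac{2591}{2588}} = \frac{2588}{2591}$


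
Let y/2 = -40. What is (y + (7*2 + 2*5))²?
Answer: 3136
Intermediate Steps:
y = -80 (y = 2*(-40) = -80)
(y + (7*2 + 2*5))² = (-80 + (7*2 + 2*5))² = (-80 + (14 + 10))² = (-80 + 24)² = (-56)² = 3136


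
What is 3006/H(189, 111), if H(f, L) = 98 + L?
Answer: 3006/209 ≈ 14.383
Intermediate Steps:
3006/H(189, 111) = 3006/(98 + 111) = 3006/209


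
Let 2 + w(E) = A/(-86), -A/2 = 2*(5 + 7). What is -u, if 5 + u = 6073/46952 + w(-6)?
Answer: 12744565/2018936 ≈ 6.3125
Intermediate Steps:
A = -48 (A = -4*(5 + 7) = -4*12 = -2*24 = -48)
w(E) = -62/43 (w(E) = -2 - 48/(-86) = -2 - 48*(-1/86) = -2 + 24/43 = -62/43)
u = -12744565/2018936 (u = -5 + (6073/46952 - 62/43) = -5 - 2649885/2018936 = -12744565/2018936 ≈ -6.3125)
-u = -1*(-12744565/2018936) = 12744565/2018936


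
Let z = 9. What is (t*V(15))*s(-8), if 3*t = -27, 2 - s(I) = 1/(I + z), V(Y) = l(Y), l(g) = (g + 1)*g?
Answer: -2160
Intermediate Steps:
l(g) = g*(1 + g) (l(g) = (1 + g)*g = g*(1 + g))
V(Y) = Y*(1 + Y)
s(I) = 2 - 1/(9 + I) (s(I) = 2 - 1/(I + 9) = 2 - 1/(9 + I))
t = -9 (t = (⅓)*(-27) = -9)
(t*V(15))*s(-8) = (-135*(1 + 15))*((17 + 2*(-8))/(9 - 8)) = (-135*16)*((17 - 16)/1) = (-9*240)*(1*1) = -2160*1 = -2160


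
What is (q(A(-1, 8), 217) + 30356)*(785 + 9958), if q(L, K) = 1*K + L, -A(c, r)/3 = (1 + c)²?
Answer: 328445739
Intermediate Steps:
A(c, r) = -3*(1 + c)²
q(L, K) = K + L
(q(A(-1, 8), 217) + 30356)*(785 + 9958) = ((217 - 3*(1 - 1)²) + 30356)*(785 + 9958) = ((217 - 3*0²) + 30356)*10743 = ((217 - 3*0) + 30356)*10743 = ((217 + 0) + 30356)*10743 = (217 + 30356)*10743 = 30573*10743 = 328445739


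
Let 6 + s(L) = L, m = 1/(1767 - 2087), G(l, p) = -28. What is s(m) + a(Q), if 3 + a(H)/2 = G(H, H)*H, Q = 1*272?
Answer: -4878081/320 ≈ -15244.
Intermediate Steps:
m = -1/320 (m = 1/(-320) = -1/320 ≈ -0.0031250)
Q = 272
s(L) = -6 + L
a(H) = -6 - 56*H (a(H) = -6 + 2*(-28*H) = -6 - 56*H)
s(m) + a(Q) = (-6 - 1/320) + (-6 - 56*272) = -1921/320 + (-6 - 15232) = -1921/320 - 15238 = -4878081/320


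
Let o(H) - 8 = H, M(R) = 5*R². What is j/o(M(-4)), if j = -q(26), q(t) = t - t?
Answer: 0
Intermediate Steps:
q(t) = 0
o(H) = 8 + H
j = 0 (j = -1*0 = 0)
j/o(M(-4)) = 0/(8 + 5*(-4)²) = 0/(8 + 5*16) = 0/(8 + 80) = 0/88 = 0*(1/88) = 0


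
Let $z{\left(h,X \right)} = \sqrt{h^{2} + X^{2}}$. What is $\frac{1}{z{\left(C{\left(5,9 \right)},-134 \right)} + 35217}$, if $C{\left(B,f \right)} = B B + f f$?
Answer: $\frac{35217}{1240207897} - \frac{2 \sqrt{7298}}{1240207897} \approx 2.8258 \cdot 10^{-5}$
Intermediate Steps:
$C{\left(B,f \right)} = B^{2} + f^{2}$
$z{\left(h,X \right)} = \sqrt{X^{2} + h^{2}}$
$\frac{1}{z{\left(C{\left(5,9 \right)},-134 \right)} + 35217} = \frac{1}{\sqrt{\left(-134\right)^{2} + \left(5^{2} + 9^{2}\right)^{2}} + 35217} = \frac{1}{\sqrt{17956 + \left(25 + 81\right)^{2}} + 35217} = \frac{1}{\sqrt{17956 + 106^{2}} + 35217} = \frac{1}{\sqrt{17956 + 11236} + 35217} = \frac{1}{\sqrt{29192} + 35217} = \frac{1}{2 \sqrt{7298} + 35217} = \frac{1}{35217 + 2 \sqrt{7298}}$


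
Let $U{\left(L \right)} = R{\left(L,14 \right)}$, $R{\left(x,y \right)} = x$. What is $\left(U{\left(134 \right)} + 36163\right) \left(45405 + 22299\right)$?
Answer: $2457452088$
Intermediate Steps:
$U{\left(L \right)} = L$
$\left(U{\left(134 \right)} + 36163\right) \left(45405 + 22299\right) = \left(134 + 36163\right) \left(45405 + 22299\right) = 36297 \cdot 67704 = 2457452088$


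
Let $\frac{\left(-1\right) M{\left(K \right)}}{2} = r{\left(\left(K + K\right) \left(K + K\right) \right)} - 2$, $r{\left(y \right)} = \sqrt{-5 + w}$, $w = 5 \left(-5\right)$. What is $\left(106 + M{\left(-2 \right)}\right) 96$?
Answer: $10560 - 192 i \sqrt{30} \approx 10560.0 - 1051.6 i$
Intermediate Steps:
$w = -25$
$r{\left(y \right)} = i \sqrt{30}$ ($r{\left(y \right)} = \sqrt{-5 - 25} = \sqrt{-30} = i \sqrt{30}$)
$M{\left(K \right)} = 4 - 2 i \sqrt{30}$ ($M{\left(K \right)} = - 2 \left(i \sqrt{30} - 2\right) = - 2 \left(-2 + i \sqrt{30}\right) = 4 - 2 i \sqrt{30}$)
$\left(106 + M{\left(-2 \right)}\right) 96 = \left(106 + \left(4 - 2 i \sqrt{30}\right)\right) 96 = \left(110 - 2 i \sqrt{30}\right) 96 = 10560 - 192 i \sqrt{30}$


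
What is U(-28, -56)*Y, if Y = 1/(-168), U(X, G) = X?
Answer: ⅙ ≈ 0.16667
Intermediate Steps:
Y = -1/168 ≈ -0.0059524
U(-28, -56)*Y = -28*(-1/168) = ⅙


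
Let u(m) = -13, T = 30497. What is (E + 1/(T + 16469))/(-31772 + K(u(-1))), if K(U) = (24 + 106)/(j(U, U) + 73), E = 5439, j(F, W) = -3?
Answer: -1788136525/10444815706 ≈ -0.17120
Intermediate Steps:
K(U) = 13/7 (K(U) = (24 + 106)/(-3 + 73) = 130/70 = 130*(1/70) = 13/7)
(E + 1/(T + 16469))/(-31772 + K(u(-1))) = (5439 + 1/(30497 + 16469))/(-31772 + 13/7) = (5439 + 1/46966)/(-222391/7) = (5439 + 1/46966)*(-7/222391) = (255448075/46966)*(-7/222391) = -1788136525/10444815706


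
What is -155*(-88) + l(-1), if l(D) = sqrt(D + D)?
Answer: 13640 + I*sqrt(2) ≈ 13640.0 + 1.4142*I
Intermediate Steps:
l(D) = sqrt(2)*sqrt(D) (l(D) = sqrt(2*D) = sqrt(2)*sqrt(D))
-155*(-88) + l(-1) = -155*(-88) + sqrt(2)*sqrt(-1) = 13640 + sqrt(2)*I = 13640 + I*sqrt(2)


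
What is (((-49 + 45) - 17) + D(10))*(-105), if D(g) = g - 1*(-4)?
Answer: 735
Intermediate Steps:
D(g) = 4 + g (D(g) = g + 4 = 4 + g)
(((-49 + 45) - 17) + D(10))*(-105) = (((-49 + 45) - 17) + (4 + 10))*(-105) = ((-4 - 17) + 14)*(-105) = (-21 + 14)*(-105) = -7*(-105) = 735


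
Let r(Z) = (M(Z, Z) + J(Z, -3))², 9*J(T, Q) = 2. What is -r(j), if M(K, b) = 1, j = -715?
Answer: -121/81 ≈ -1.4938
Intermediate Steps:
J(T, Q) = 2/9 (J(T, Q) = (⅑)*2 = 2/9)
r(Z) = 121/81 (r(Z) = (1 + 2/9)² = (11/9)² = 121/81)
-r(j) = -1*121/81 = -121/81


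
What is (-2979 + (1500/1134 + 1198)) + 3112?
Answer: 251809/189 ≈ 1332.3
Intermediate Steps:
(-2979 + (1500/1134 + 1198)) + 3112 = (-2979 + (1500*(1/1134) + 1198)) + 3112 = (-2979 + (250/189 + 1198)) + 3112 = (-2979 + 226672/189) + 3112 = -336359/189 + 3112 = 251809/189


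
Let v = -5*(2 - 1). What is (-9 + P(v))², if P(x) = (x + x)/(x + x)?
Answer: 64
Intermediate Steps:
v = -5 (v = -5*1 = -5)
P(x) = 1 (P(x) = (2*x)/((2*x)) = (2*x)*(1/(2*x)) = 1)
(-9 + P(v))² = (-9 + 1)² = (-8)² = 64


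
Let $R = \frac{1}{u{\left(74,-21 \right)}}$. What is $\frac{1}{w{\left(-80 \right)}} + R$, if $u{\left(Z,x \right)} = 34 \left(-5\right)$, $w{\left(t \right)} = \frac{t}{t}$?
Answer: $\frac{169}{170} \approx 0.99412$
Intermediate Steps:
$w{\left(t \right)} = 1$
$u{\left(Z,x \right)} = -170$
$R = - \frac{1}{170}$ ($R = \frac{1}{-170} = - \frac{1}{170} \approx -0.0058824$)
$\frac{1}{w{\left(-80 \right)}} + R = 1^{-1} - \frac{1}{170} = 1 - \frac{1}{170} = \frac{169}{170}$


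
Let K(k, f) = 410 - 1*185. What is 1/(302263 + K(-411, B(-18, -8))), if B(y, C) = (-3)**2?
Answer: 1/302488 ≈ 3.3059e-6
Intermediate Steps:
B(y, C) = 9
K(k, f) = 225 (K(k, f) = 410 - 185 = 225)
1/(302263 + K(-411, B(-18, -8))) = 1/(302263 + 225) = 1/302488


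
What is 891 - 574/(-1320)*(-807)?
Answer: 118817/220 ≈ 540.08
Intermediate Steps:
891 - 574/(-1320)*(-807) = 891 - 574*(-1/1320)*(-807) = 891 + (287/660)*(-807) = 891 - 77203/220 = 118817/220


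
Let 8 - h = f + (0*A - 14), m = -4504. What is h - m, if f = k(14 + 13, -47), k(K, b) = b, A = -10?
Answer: 4573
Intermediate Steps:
f = -47
h = 69 (h = 8 - (-47 + (0*(-10) - 14)) = 8 - (-47 + (0 - 14)) = 8 - (-47 - 14) = 8 - 1*(-61) = 8 + 61 = 69)
h - m = 69 - 1*(-4504) = 69 + 4504 = 4573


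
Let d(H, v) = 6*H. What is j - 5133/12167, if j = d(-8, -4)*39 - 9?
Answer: -22891260/12167 ≈ -1881.4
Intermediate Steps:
j = -1881 (j = (6*(-8))*39 - 9 = -48*39 - 9 = -1872 - 9 = -1881)
j - 5133/12167 = -1881 - 5133/12167 = -22891260/12167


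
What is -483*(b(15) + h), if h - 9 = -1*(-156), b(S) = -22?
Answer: -69069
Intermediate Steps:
h = 165 (h = 9 - 1*(-156) = 9 + 156 = 165)
-483*(b(15) + h) = -483*(-22 + 165) = -483*143 = -69069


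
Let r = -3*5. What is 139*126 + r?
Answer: 17499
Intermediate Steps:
r = -15
139*126 + r = 139*126 - 15 = 17514 - 15 = 17499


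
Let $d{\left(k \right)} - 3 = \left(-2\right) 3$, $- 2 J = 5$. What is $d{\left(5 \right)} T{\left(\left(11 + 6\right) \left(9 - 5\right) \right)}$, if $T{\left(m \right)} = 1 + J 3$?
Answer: $\frac{39}{2} \approx 19.5$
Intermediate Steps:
$J = - \frac{5}{2}$ ($J = \left(- \frac{1}{2}\right) 5 = - \frac{5}{2} \approx -2.5$)
$d{\left(k \right)} = -3$ ($d{\left(k \right)} = 3 - 6 = -3$)
$T{\left(m \right)} = - \frac{13}{2}$ ($T{\left(m \right)} = 1 - \frac{15}{2} = - \frac{13}{2}$)
$d{\left(5 \right)} T{\left(\left(11 + 6\right) \left(9 - 5\right) \right)} = \left(-3\right) \left(- \frac{13}{2}\right) = \frac{39}{2}$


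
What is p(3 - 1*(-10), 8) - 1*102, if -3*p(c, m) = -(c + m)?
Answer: -95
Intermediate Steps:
p(c, m) = c/3 + m/3 (p(c, m) = -(-1)*(c + m)/3 = -(-c - m)/3 = c/3 + m/3)
p(3 - 1*(-10), 8) - 1*102 = ((3 - 1*(-10))/3 + (⅓)*8) - 1*102 = ((3 + 10)/3 + 8/3) - 102 = ((⅓)*13 + 8/3) - 102 = (13/3 + 8/3) - 102 = 7 - 102 = -95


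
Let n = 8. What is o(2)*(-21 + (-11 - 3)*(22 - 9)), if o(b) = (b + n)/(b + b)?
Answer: -1015/2 ≈ -507.50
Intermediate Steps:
o(b) = (8 + b)/(2*b) (o(b) = (b + 8)/(b + b) = (8 + b)/((2*b)) = (8 + b)*(1/(2*b)) = (8 + b)/(2*b))
o(2)*(-21 + (-11 - 3)*(22 - 9)) = ((½)*(8 + 2)/2)*(-21 + (-11 - 3)*(22 - 9)) = ((½)*(½)*10)*(-21 - 14*13) = 5*(-21 - 182)/2 = (5/2)*(-203) = -1015/2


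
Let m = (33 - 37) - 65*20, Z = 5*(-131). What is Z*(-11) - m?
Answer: 8509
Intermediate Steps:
Z = -655
m = -1304 (m = -4 - 1300 = -1304)
Z*(-11) - m = -655*(-11) - 1*(-1304) = 7205 + 1304 = 8509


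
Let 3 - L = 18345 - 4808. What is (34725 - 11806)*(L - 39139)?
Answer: -1207212487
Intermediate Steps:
L = -13534 (L = 3 - (18345 - 4808) = 3 - 1*13537 = 3 - 13537 = -13534)
(34725 - 11806)*(L - 39139) = (34725 - 11806)*(-13534 - 39139) = 22919*(-52673) = -1207212487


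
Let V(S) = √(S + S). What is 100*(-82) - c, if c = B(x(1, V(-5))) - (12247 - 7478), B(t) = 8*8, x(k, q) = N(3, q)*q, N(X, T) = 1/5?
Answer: -3495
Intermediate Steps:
N(X, T) = ⅕
V(S) = √2*√S (V(S) = √(2*S) = √2*√S)
x(k, q) = q/5
B(t) = 64
c = -4705 (c = 64 - (12247 - 7478) = 64 - 1*4769 = 64 - 4769 = -4705)
100*(-82) - c = 100*(-82) - 1*(-4705) = -8200 + 4705 = -3495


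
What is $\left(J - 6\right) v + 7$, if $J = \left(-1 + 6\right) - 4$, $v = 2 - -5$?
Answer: $-28$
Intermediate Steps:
$v = 7$ ($v = 2 + 5 = 7$)
$J = 1$ ($J = 5 - 4 = 1$)
$\left(J - 6\right) v + 7 = \left(1 - 6\right) 7 + 7 = \left(-5\right) 7 + 7 = -35 + 7 = -28$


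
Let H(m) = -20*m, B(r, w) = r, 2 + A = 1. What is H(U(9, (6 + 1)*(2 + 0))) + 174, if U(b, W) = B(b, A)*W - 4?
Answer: -2266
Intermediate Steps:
A = -1 (A = -2 + 1 = -1)
U(b, W) = -4 + W*b (U(b, W) = b*W - 4 = W*b - 4 = -4 + W*b)
H(U(9, (6 + 1)*(2 + 0))) + 174 = -20*(-4 + ((6 + 1)*(2 + 0))*9) + 174 = -20*(-4 + (7*2)*9) + 174 = -20*(-4 + 14*9) + 174 = -20*(-4 + 126) + 174 = -20*122 + 174 = -2440 + 174 = -2266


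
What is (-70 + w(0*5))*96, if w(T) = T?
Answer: -6720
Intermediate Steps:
(-70 + w(0*5))*96 = (-70 + 0*5)*96 = (-70 + 0)*96 = -70*96 = -6720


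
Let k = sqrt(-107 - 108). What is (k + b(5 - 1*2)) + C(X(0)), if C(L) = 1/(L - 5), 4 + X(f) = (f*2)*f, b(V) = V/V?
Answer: 8/9 + I*sqrt(215) ≈ 0.88889 + 14.663*I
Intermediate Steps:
b(V) = 1
X(f) = -4 + 2*f**2 (X(f) = -4 + (f*2)*f = -4 + (2*f)*f = -4 + 2*f**2)
C(L) = 1/(-5 + L)
k = I*sqrt(215) (k = sqrt(-215) = I*sqrt(215) ≈ 14.663*I)
(k + b(5 - 1*2)) + C(X(0)) = (I*sqrt(215) + 1) + 1/(-5 + (-4 + 2*0**2)) = (1 + I*sqrt(215)) + 1/(-5 + (-4 + 2*0)) = (1 + I*sqrt(215)) + 1/(-5 + (-4 + 0)) = (1 + I*sqrt(215)) + 1/(-5 - 4) = (1 + I*sqrt(215)) + 1/(-9) = (1 + I*sqrt(215)) - 1/9 = 8/9 + I*sqrt(215)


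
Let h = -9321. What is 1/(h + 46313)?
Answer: 1/36992 ≈ 2.7033e-5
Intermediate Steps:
1/(h + 46313) = 1/(-9321 + 46313) = 1/36992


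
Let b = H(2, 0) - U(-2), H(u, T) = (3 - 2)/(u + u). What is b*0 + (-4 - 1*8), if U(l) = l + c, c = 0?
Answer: -12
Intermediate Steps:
U(l) = l (U(l) = l + 0 = l)
H(u, T) = 1/(2*u)
b = 9/4 (b = (½)/2 - 1*(-2) = (½)*(½) + 2 = ¼ + 2 = 9/4 ≈ 2.2500)
b*0 + (-4 - 1*8) = (9/4)*0 + (-4 - 1*8) = 0 + (-4 - 8) = 0 - 12 = -12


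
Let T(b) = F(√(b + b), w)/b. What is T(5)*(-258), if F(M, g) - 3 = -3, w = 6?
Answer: 0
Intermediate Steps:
F(M, g) = 0 (F(M, g) = 3 - 3 = 0)
T(b) = 0 (T(b) = 0/b = 0)
T(5)*(-258) = 0*(-258) = 0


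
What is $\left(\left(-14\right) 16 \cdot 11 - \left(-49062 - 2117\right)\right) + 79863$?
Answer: $128578$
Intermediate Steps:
$\left(\left(-14\right) 16 \cdot 11 - \left(-49062 - 2117\right)\right) + 79863 = \left(\left(-224\right) 11 - -51179\right) + 79863 = \left(-2464 + 51179\right) + 79863 = 48715 + 79863 = 128578$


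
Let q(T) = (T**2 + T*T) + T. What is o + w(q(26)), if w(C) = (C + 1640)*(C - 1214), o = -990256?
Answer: -495304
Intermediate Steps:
q(T) = T + 2*T**2 (q(T) = (T**2 + T**2) + T = 2*T**2 + T = T + 2*T**2)
w(C) = (-1214 + C)*(1640 + C) (w(C) = (1640 + C)*(-1214 + C) = (-1214 + C)*(1640 + C))
o + w(q(26)) = -990256 + (-1990960 + (26*(1 + 2*26))**2 + 426*(26*(1 + 2*26))) = -990256 + (-1990960 + (26*(1 + 52))**2 + 426*(26*(1 + 52))) = -990256 + (-1990960 + (26*53)**2 + 426*(26*53)) = -990256 + (-1990960 + 1378**2 + 426*1378) = -990256 + (-1990960 + 1898884 + 587028) = -990256 + 494952 = -495304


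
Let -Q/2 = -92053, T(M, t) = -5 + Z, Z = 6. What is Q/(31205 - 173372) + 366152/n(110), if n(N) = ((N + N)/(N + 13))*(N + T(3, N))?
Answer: 14410441648/7819185 ≈ 1843.0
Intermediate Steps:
T(M, t) = 1 (T(M, t) = -5 + 6 = 1)
Q = 184106 (Q = -2*(-92053) = 184106)
n(N) = 2*N*(1 + N)/(13 + N) (n(N) = ((N + N)/(N + 13))*(N + 1) = ((2*N)/(13 + N))*(1 + N) = (2*N/(13 + N))*(1 + N) = 2*N*(1 + N)/(13 + N))
Q/(31205 - 173372) + 366152/n(110) = 184106/(31205 - 173372) + 366152/((2*110*(1 + 110)/(13 + 110))) = 184106/(-142167) + 366152/((2*110*111/123)) = 184106*(-1/142167) + 366152/((2*110*(1/123)*111)) = -184106/142167 + 366152/(8140/41) = -184106/142167 + 366152*(41/8140) = -184106/142167 + 101434/55 = 14410441648/7819185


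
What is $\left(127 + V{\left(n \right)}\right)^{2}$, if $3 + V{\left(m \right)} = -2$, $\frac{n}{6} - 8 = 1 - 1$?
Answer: $14884$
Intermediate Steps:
$n = 48$ ($n = 48 + 6 \left(1 - 1\right) = 48 + 6 \cdot 0 = 48 + 0 = 48$)
$V{\left(m \right)} = -5$ ($V{\left(m \right)} = -3 - 2 = -5$)
$\left(127 + V{\left(n \right)}\right)^{2} = \left(127 - 5\right)^{2} = 122^{2} = 14884$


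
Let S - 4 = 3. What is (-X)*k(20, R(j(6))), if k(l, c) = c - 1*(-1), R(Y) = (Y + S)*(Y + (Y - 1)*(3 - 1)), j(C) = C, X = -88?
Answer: 18392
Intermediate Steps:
S = 7 (S = 4 + 3 = 7)
R(Y) = (-2 + 3*Y)*(7 + Y) (R(Y) = (Y + 7)*(Y + (Y - 1)*(3 - 1)) = (7 + Y)*(Y + (-1 + Y)*2) = (7 + Y)*(Y + (-2 + 2*Y)) = (7 + Y)*(-2 + 3*Y) = (-2 + 3*Y)*(7 + Y))
k(l, c) = 1 + c (k(l, c) = c + 1 = 1 + c)
(-X)*k(20, R(j(6))) = (-1*(-88))*(1 + (-14 + 3*6² + 19*6)) = 88*(1 + (-14 + 3*36 + 114)) = 88*(1 + (-14 + 108 + 114)) = 88*(1 + 208) = 88*209 = 18392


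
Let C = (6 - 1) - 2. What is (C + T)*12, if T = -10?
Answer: -84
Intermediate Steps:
C = 3 (C = 5 - 2 = 3)
(C + T)*12 = (3 - 10)*12 = -7*12 = -84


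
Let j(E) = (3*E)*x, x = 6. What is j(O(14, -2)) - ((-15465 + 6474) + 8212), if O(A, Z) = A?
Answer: 1031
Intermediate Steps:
j(E) = 18*E (j(E) = (3*E)*6 = 18*E)
j(O(14, -2)) - ((-15465 + 6474) + 8212) = 18*14 - ((-15465 + 6474) + 8212) = 252 - (-8991 + 8212) = 252 - 1*(-779) = 252 + 779 = 1031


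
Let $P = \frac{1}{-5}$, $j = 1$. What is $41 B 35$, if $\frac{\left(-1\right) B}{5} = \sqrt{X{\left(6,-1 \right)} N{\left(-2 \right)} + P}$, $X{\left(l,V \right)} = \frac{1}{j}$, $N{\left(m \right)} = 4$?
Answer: $- 1435 \sqrt{95} \approx -13987.0$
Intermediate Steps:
$X{\left(l,V \right)} = 1$ ($X{\left(l,V \right)} = 1^{-1} = 1$)
$P = - \frac{1}{5} \approx -0.2$
$B = - \sqrt{95}$ ($B = - 5 \sqrt{1 \cdot 4 - \frac{1}{5}} = - 5 \sqrt{4 - \frac{1}{5}} = - 5 \sqrt{\frac{19}{5}} = - 5 \frac{\sqrt{95}}{5} = - \sqrt{95} \approx -9.7468$)
$41 B 35 = 41 \left(- \sqrt{95}\right) 35 = - 41 \sqrt{95} \cdot 35 = - 1435 \sqrt{95}$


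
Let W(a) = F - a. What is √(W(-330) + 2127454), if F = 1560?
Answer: 56*√679 ≈ 1459.2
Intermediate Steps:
W(a) = 1560 - a
√(W(-330) + 2127454) = √((1560 - 1*(-330)) + 2127454) = √((1560 + 330) + 2127454) = √(1890 + 2127454) = √2129344 = 56*√679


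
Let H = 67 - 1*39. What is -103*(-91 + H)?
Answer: 6489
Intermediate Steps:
H = 28 (H = 67 - 39 = 28)
-103*(-91 + H) = -103*(-91 + 28) = -103*(-63) = 6489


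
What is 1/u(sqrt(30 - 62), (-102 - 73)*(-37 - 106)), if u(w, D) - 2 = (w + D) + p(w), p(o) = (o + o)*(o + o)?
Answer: 24899/619960233 - 4*I*sqrt(2)/619960233 ≈ 4.0162e-5 - 9.1245e-9*I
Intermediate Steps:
p(o) = 4*o**2 (p(o) = (2*o)*(2*o) = 4*o**2)
u(w, D) = 2 + D + w + 4*w**2 (u(w, D) = 2 + ((w + D) + 4*w**2) = 2 + ((D + w) + 4*w**2) = 2 + (D + w + 4*w**2) = 2 + D + w + 4*w**2)
1/u(sqrt(30 - 62), (-102 - 73)*(-37 - 106)) = 1/(2 + (-102 - 73)*(-37 - 106) + sqrt(30 - 62) + 4*(sqrt(30 - 62))**2) = 1/(2 - 175*(-143) + sqrt(-32) + 4*(sqrt(-32))**2) = 1/(2 + 25025 + 4*I*sqrt(2) + 4*(4*I*sqrt(2))**2) = 1/(2 + 25025 + 4*I*sqrt(2) + 4*(-32)) = 1/(2 + 25025 + 4*I*sqrt(2) - 128) = 1/(24899 + 4*I*sqrt(2))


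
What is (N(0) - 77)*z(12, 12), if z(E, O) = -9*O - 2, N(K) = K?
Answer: 8470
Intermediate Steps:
z(E, O) = -2 - 9*O
(N(0) - 77)*z(12, 12) = (0 - 77)*(-2 - 9*12) = -77*(-2 - 108) = -77*(-110) = 8470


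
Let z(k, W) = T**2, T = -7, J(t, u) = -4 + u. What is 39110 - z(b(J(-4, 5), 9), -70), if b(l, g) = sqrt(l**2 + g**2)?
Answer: 39061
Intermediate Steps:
b(l, g) = sqrt(g**2 + l**2)
z(k, W) = 49 (z(k, W) = (-7)**2 = 49)
39110 - z(b(J(-4, 5), 9), -70) = 39110 - 1*49 = 39110 - 49 = 39061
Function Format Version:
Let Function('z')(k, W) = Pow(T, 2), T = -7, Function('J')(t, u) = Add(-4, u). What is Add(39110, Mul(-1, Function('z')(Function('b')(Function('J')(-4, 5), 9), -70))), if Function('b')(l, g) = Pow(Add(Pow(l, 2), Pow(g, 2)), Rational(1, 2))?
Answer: 39061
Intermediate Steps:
Function('b')(l, g) = Pow(Add(Pow(g, 2), Pow(l, 2)), Rational(1, 2))
Function('z')(k, W) = 49 (Function('z')(k, W) = Pow(-7, 2) = 49)
Add(39110, Mul(-1, Function('z')(Function('b')(Function('J')(-4, 5), 9), -70))) = Add(39110, Mul(-1, 49)) = Add(39110, -49) = 39061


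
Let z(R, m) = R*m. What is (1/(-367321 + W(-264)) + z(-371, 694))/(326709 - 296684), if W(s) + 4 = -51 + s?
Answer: -94657741361/11038391000 ≈ -8.5753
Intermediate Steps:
W(s) = -55 + s (W(s) = -4 + (-51 + s) = -55 + s)
(1/(-367321 + W(-264)) + z(-371, 694))/(326709 - 296684) = (1/(-367321 + (-55 - 264)) - 371*694)/(326709 - 296684) = (1/(-367321 - 319) - 257474)/30025 = (1/(-367640) - 257474)*(1/30025) = (-1/367640 - 257474)*(1/30025) = -94657741361/367640*1/30025 = -94657741361/11038391000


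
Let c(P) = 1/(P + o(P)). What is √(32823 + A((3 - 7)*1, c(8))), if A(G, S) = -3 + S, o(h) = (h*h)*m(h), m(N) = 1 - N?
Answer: √1588487890/220 ≈ 181.16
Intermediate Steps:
o(h) = h²*(1 - h) (o(h) = (h*h)*(1 - h) = h²*(1 - h))
c(P) = 1/(P + P²*(1 - P))
√(32823 + A((3 - 7)*1, c(8))) = √(32823 + (-3 - 1/(8*(-1 + 8*(-1 + 8))))) = √(32823 + (-3 - 1*⅛/(-1 + 8*7))) = √(32823 + (-3 - 1*⅛/(-1 + 56))) = √(32823 + (-3 - 1*⅛/55)) = √(32823 + (-3 - 1*⅛*1/55)) = √(32823 + (-3 - 1/440)) = √(32823 - 1321/440) = √(14440799/440) = √1588487890/220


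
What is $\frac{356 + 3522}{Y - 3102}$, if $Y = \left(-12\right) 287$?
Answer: $- \frac{1939}{3273} \approx -0.59242$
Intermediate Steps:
$Y = -3444$
$\frac{356 + 3522}{Y - 3102} = \frac{356 + 3522}{-3444 - 3102} = \frac{3878}{-6546} = 3878 \left(- \frac{1}{6546}\right) = - \frac{1939}{3273}$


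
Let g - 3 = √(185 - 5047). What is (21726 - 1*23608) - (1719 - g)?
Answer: -3598 + I*√4862 ≈ -3598.0 + 69.728*I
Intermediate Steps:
g = 3 + I*√4862 (g = 3 + √(185 - 5047) = 3 + √(-4862) = 3 + I*√4862 ≈ 3.0 + 69.728*I)
(21726 - 1*23608) - (1719 - g) = (21726 - 1*23608) - (1719 - (3 + I*√4862)) = (21726 - 23608) - (1719 + (-3 - I*√4862)) = -1882 - (1716 - I*√4862) = -1882 + (-1716 + I*√4862) = -3598 + I*√4862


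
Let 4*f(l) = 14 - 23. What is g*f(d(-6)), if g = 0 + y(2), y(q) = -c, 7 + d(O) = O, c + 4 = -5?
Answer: -81/4 ≈ -20.250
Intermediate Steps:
c = -9 (c = -4 - 5 = -9)
d(O) = -7 + O
y(q) = 9 (y(q) = -1*(-9) = 9)
f(l) = -9/4 (f(l) = (14 - 23)/4 = (¼)*(-9) = -9/4)
g = 9 (g = 0 + 9 = 9)
g*f(d(-6)) = 9*(-9/4) = -81/4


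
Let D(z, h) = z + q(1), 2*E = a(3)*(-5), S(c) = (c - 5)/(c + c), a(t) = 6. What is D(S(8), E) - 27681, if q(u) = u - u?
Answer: -442893/16 ≈ -27681.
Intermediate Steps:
q(u) = 0
S(c) = (-5 + c)/(2*c) (S(c) = (-5 + c)/((2*c)) = (-5 + c)*(1/(2*c)) = (-5 + c)/(2*c))
E = -15 (E = (6*(-5))/2 = (½)*(-30) = -15)
D(z, h) = z (D(z, h) = z + 0 = z)
D(S(8), E) - 27681 = (½)*(-5 + 8)/8 - 27681 = (½)*(⅛)*3 - 27681 = 3/16 - 27681 = -442893/16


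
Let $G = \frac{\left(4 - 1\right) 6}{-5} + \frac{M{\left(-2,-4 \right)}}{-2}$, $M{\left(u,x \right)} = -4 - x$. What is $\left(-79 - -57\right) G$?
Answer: $\frac{396}{5} \approx 79.2$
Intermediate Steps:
$G = - \frac{18}{5}$ ($G = \frac{\left(4 - 1\right) 6}{-5} + \frac{-4 - -4}{-2} = 3 \cdot 6 \left(- \frac{1}{5}\right) + \left(-4 + 4\right) \left(- \frac{1}{2}\right) = 18 \left(- \frac{1}{5}\right) + 0 \left(- \frac{1}{2}\right) = - \frac{18}{5} + 0 = - \frac{18}{5} \approx -3.6$)
$\left(-79 - -57\right) G = \left(-79 - -57\right) \left(- \frac{18}{5}\right) = \left(-79 + 57\right) \left(- \frac{18}{5}\right) = \left(-22\right) \left(- \frac{18}{5}\right) = \frac{396}{5}$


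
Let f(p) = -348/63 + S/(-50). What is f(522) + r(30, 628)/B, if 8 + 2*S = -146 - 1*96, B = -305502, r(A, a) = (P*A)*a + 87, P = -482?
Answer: 28549546/1069257 ≈ 26.700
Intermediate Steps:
r(A, a) = 87 - 482*A*a (r(A, a) = (-482*A)*a + 87 = -482*A*a + 87 = 87 - 482*A*a)
S = -125 (S = -4 + (-146 - 1*96)/2 = -4 + (-146 - 96)/2 = -4 + (½)*(-242) = -4 - 121 = -125)
f(p) = -127/42 (f(p) = -348/63 - 125/(-50) = -348*1/63 - 125*(-1/50) = -116/21 + 5/2 = -127/42)
f(522) + r(30, 628)/B = -127/42 + (87 - 482*30*628)/(-305502) = -127/42 + (87 - 9080880)*(-1/305502) = -127/42 - 9080793*(-1/305502) = -127/42 + 3026931/101834 = 28549546/1069257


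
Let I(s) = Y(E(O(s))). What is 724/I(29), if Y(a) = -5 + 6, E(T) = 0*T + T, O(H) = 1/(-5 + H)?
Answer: 724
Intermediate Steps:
E(T) = T (E(T) = 0 + T = T)
Y(a) = 1
I(s) = 1
724/I(29) = 724/1 = 724*1 = 724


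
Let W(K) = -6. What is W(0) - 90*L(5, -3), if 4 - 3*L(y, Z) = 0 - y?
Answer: -276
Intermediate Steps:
L(y, Z) = 4/3 + y/3 (L(y, Z) = 4/3 - (0 - y)/3 = 4/3 - (-1)*y/3 = 4/3 + y/3)
W(0) - 90*L(5, -3) = -6 - 90*(4/3 + (⅓)*5) = -6 - 90*(4/3 + 5/3) = -6 - 90*3 = -6 - 270 = -276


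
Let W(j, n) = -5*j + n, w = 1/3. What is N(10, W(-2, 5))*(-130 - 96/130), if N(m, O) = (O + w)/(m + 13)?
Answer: -16996/195 ≈ -87.159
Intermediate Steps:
w = ⅓ ≈ 0.33333
W(j, n) = n - 5*j
N(m, O) = (⅓ + O)/(13 + m) (N(m, O) = (O + ⅓)/(m + 13) = (⅓ + O)/(13 + m))
N(10, W(-2, 5))*(-130 - 96/130) = ((⅓ + (5 - 5*(-2)))/(13 + 10))*(-130 - 96/130) = ((⅓ + (5 + 10))/23)*(-130 - 96*1/130) = ((⅓ + 15)/23)*(-130 - 48/65) = ((1/23)*(46/3))*(-8498/65) = (⅔)*(-8498/65) = -16996/195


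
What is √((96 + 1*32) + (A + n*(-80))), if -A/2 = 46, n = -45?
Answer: 6*√101 ≈ 60.299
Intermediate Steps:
A = -92 (A = -2*46 = -92)
√((96 + 1*32) + (A + n*(-80))) = √((96 + 1*32) + (-92 - 45*(-80))) = √((96 + 32) + (-92 + 3600)) = √(128 + 3508) = √3636 = 6*√101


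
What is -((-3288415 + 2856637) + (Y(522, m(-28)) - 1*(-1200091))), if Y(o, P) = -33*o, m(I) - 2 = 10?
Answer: -751087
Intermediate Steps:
m(I) = 12 (m(I) = 2 + 10 = 12)
-((-3288415 + 2856637) + (Y(522, m(-28)) - 1*(-1200091))) = -((-3288415 + 2856637) + (-33*522 - 1*(-1200091))) = -(-431778 + (-17226 + 1200091)) = -(-431778 + 1182865) = -1*751087 = -751087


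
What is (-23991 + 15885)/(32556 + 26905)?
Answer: -8106/59461 ≈ -0.13632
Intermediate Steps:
(-23991 + 15885)/(32556 + 26905) = -8106/59461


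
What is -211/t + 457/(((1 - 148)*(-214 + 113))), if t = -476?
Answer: 478607/1009596 ≈ 0.47406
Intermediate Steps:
-211/t + 457/(((1 - 148)*(-214 + 113))) = -211/(-476) + 457/(((1 - 148)*(-214 + 113))) = -211*(-1/476) + 457/((-147*(-101))) = 211/476 + 457/14847 = 478607/1009596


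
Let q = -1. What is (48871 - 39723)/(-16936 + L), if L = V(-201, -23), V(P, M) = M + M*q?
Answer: -2287/4234 ≈ -0.54015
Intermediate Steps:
V(P, M) = 0 (V(P, M) = M + M*(-1) = M - M = 0)
L = 0
(48871 - 39723)/(-16936 + L) = (48871 - 39723)/(-16936 + 0) = 9148/(-16936) = 9148*(-1/16936) = -2287/4234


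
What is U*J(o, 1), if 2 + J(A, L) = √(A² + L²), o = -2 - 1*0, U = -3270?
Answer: 6540 - 3270*√5 ≈ -771.94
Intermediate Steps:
o = -2 (o = -2 + 0 = -2)
J(A, L) = -2 + √(A² + L²)
U*J(o, 1) = -3270*(-2 + √((-2)² + 1²)) = -3270*(-2 + √(4 + 1)) = -3270*(-2 + √5) = 6540 - 3270*√5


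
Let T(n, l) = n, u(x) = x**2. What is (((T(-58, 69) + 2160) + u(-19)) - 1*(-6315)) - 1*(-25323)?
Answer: 34101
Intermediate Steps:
(((T(-58, 69) + 2160) + u(-19)) - 1*(-6315)) - 1*(-25323) = (((-58 + 2160) + (-19)**2) - 1*(-6315)) - 1*(-25323) = ((2102 + 361) + 6315) + 25323 = (2463 + 6315) + 25323 = 8778 + 25323 = 34101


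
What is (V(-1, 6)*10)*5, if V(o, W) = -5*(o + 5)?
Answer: -1000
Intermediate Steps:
V(o, W) = -25 - 5*o (V(o, W) = -5*(5 + o) = -25 - 5*o)
(V(-1, 6)*10)*5 = ((-25 - 5*(-1))*10)*5 = ((-25 + 5)*10)*5 = -20*10*5 = -200*5 = -1000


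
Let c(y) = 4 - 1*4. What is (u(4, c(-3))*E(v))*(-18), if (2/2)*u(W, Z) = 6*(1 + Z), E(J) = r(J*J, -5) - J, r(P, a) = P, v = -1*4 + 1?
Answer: -1296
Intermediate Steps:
v = -3 (v = -4 + 1 = -3)
c(y) = 0 (c(y) = 4 - 4 = 0)
E(J) = J² - J (E(J) = J*J - J = J² - J)
u(W, Z) = 6 + 6*Z (u(W, Z) = 6*(1 + Z) = 6 + 6*Z)
(u(4, c(-3))*E(v))*(-18) = ((6 + 6*0)*(-3*(-1 - 3)))*(-18) = ((6 + 0)*(-3*(-4)))*(-18) = (6*12)*(-18) = 72*(-18) = -1296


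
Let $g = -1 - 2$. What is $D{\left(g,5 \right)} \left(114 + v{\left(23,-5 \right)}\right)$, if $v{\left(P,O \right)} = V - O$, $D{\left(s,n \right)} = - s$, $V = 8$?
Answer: $381$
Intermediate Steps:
$g = -3$
$v{\left(P,O \right)} = 8 - O$
$D{\left(g,5 \right)} \left(114 + v{\left(23,-5 \right)}\right) = \left(-1\right) \left(-3\right) \left(114 + \left(8 - -5\right)\right) = 3 \left(114 + \left(8 + 5\right)\right) = 3 \left(114 + 13\right) = 3 \cdot 127 = 381$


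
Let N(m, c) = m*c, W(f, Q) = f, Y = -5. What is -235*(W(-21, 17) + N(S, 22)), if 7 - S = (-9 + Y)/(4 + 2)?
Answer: -129955/3 ≈ -43318.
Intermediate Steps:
S = 28/3 (S = 7 - (-9 - 5)/(4 + 2) = 7 - (-14)/6 = 7 - 1*(-7/3) = 7 + 7/3 = 28/3 ≈ 9.3333)
N(m, c) = c*m
-235*(W(-21, 17) + N(S, 22)) = -235*(-21 + 22*(28/3)) = -235*(-21 + 616/3) = -235*553/3 = -129955/3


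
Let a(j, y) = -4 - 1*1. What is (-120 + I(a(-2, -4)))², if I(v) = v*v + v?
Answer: 10000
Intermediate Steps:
a(j, y) = -5 (a(j, y) = -4 - 1 = -5)
I(v) = v + v² (I(v) = v² + v = v + v²)
(-120 + I(a(-2, -4)))² = (-120 - 5*(1 - 5))² = (-120 - 5*(-4))² = (-120 + 20)² = (-100)² = 10000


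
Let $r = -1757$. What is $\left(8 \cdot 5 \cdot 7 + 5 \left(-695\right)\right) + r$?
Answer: $-4952$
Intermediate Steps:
$\left(8 \cdot 5 \cdot 7 + 5 \left(-695\right)\right) + r = \left(8 \cdot 5 \cdot 7 + 5 \left(-695\right)\right) - 1757 = \left(40 \cdot 7 - 3475\right) - 1757 = \left(280 - 3475\right) - 1757 = -3195 - 1757 = -4952$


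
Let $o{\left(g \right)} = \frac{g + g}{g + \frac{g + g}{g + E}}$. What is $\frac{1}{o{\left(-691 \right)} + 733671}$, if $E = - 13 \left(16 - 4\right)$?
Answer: $\frac{845}{619953689} \approx 1.363 \cdot 10^{-6}$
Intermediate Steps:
$E = -156$ ($E = \left(-13\right) 12 = -156$)
$o{\left(g \right)} = \frac{2 g}{g + \frac{2 g}{-156 + g}}$ ($o{\left(g \right)} = \frac{g + g}{g + \frac{g + g}{g - 156}} = \frac{2 g}{g + \frac{2 g}{-156 + g}}$)
$\frac{1}{o{\left(-691 \right)} + 733671} = \frac{1}{\frac{2 \left(-156 - 691\right)}{-154 - 691} + 733671} = \frac{1}{2 \frac{1}{-845} \left(-847\right) + 733671} = \frac{1}{2 \left(- \frac{1}{845}\right) \left(-847\right) + 733671} = \frac{1}{\frac{1694}{845} + 733671} = \frac{1}{\frac{619953689}{845}} = \frac{845}{619953689}$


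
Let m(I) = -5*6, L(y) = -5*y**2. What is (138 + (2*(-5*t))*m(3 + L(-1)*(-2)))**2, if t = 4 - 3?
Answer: 191844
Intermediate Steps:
m(I) = -30
t = 1
(138 + (2*(-5*t))*m(3 + L(-1)*(-2)))**2 = (138 + (2*(-5*1))*(-30))**2 = (138 + (2*(-5))*(-30))**2 = (138 - 10*(-30))**2 = (138 + 300)**2 = 438**2 = 191844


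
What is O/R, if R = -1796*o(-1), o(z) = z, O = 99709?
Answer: 99709/1796 ≈ 55.517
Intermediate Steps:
R = 1796 (R = -1796*(-1) = 1796)
O/R = 99709/1796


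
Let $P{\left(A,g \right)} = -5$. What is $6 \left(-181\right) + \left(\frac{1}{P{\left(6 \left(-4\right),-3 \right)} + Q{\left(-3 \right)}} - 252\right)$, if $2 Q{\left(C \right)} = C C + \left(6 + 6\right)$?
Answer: $- \frac{14716}{11} \approx -1337.8$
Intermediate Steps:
$Q{\left(C \right)} = 6 + \frac{C^{2}}{2}$ ($Q{\left(C \right)} = \frac{C C + \left(6 + 6\right)}{2} = \frac{C^{2} + 12}{2} = \frac{12 + C^{2}}{2} = 6 + \frac{C^{2}}{2}$)
$6 \left(-181\right) + \left(\frac{1}{P{\left(6 \left(-4\right),-3 \right)} + Q{\left(-3 \right)}} - 252\right) = 6 \left(-181\right) + \left(\frac{1}{-5 + \left(6 + \frac{\left(-3\right)^{2}}{2}\right)} - 252\right) = -1086 - \left(252 - \frac{1}{-5 + \left(6 + \frac{1}{2} \cdot 9\right)}\right) = -1086 - \left(252 - \frac{1}{-5 + \left(6 + \frac{9}{2}\right)}\right) = -1086 - \left(252 - \frac{1}{-5 + \frac{21}{2}}\right) = -1086 - \left(252 - \frac{1}{\frac{11}{2}}\right) = -1086 + \left(\frac{2}{11} - 252\right) = -1086 - \frac{2770}{11} = - \frac{14716}{11}$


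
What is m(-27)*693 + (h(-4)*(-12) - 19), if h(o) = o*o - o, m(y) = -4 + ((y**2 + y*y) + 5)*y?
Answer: -27377224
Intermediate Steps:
m(y) = -4 + y*(5 + 2*y**2) (m(y) = -4 + ((y**2 + y**2) + 5)*y = -4 + (2*y**2 + 5)*y = -4 + (5 + 2*y**2)*y = -4 + y*(5 + 2*y**2))
h(o) = o**2 - o
m(-27)*693 + (h(-4)*(-12) - 19) = (-4 + 2*(-27)**3 + 5*(-27))*693 + (-4*(-1 - 4)*(-12) - 19) = (-4 + 2*(-19683) - 135)*693 + (-4*(-5)*(-12) - 19) = (-4 - 39366 - 135)*693 + (20*(-12) - 19) = -39505*693 + (-240 - 19) = -27376965 - 259 = -27377224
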